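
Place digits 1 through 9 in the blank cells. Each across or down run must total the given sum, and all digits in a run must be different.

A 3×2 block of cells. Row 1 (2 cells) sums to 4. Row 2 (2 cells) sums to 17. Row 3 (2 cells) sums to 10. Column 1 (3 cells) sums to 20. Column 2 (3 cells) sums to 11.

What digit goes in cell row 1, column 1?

3

4 in 2 cells must be {1,3}; 17 in 2 cells must be {8,9}.
The 4 across and the 20 down share only 3, so (1,1) = 3.
(1,2) = 4 − 3 = 1 completes the 4 across.
Given what's placed, (2,2) must be 8 to fit the 17 across and 11 down.
(3,2) = 11 − 9 = 2 completes the 11 down.
(2,1) = 17 − 8 = 9 completes the 17 across.
(3,1) = 10 − 2 = 8 completes the 10 across.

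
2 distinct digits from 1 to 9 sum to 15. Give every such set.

{6,9}; {7,8}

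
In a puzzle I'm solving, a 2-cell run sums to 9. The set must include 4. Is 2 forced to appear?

No

The only way to make 9 from 2 distinct digits under that restriction is {4,5}, which does not contain 2.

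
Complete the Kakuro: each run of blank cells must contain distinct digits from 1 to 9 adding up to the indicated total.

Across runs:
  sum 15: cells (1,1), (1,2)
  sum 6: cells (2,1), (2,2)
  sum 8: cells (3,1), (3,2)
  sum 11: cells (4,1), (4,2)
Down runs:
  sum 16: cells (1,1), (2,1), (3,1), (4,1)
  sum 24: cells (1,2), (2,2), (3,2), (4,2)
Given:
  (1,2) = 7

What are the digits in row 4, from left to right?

2, 9

(1,1) = 15 − 7 = 8 completes the 15 across.
Nothing is forced directly, so branch on (2,2), whose candidates are 2 or 4 or 5. If (2,2) = 2: that forces (2,1) = 4, (3,2) = 6, (4,1) = 3, after which (4,2) would have to be in {8} for the 11 across but in {9} for the 24 down — contradiction. If (2,2) = 4: that forces (2,1) = 2, (3,2) = 5, (4,1) = 5, after which (4,2) would have to be in {6} for the 11 across but in {8} for the 24 down — contradiction. So (2,2) = 5.
(2,1) = 6 − 5 = 1 completes the 6 across.
(3,2) = 3: the only remaining digit allowed by both the 8 across and the 24 down.
(4,2) = 24 − 15 = 9 completes the 24 down.
(3,1) = 8 − 3 = 5 completes the 8 across.
(4,1) = 11 − 9 = 2 completes the 11 across.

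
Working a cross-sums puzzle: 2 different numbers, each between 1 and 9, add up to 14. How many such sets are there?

2

2 distinct digits from 1–9 sum between 3 and 17.
Enumerating: {5,9}, {6,8}.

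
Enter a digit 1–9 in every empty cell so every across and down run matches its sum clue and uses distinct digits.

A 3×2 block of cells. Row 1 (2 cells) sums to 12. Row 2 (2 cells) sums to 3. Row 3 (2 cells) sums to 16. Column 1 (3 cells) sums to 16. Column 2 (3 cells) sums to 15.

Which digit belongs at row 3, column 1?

3 in 2 cells must be {1,2}; 16 in 2 cells must be {7,9}.
Nothing is forced directly, so branch on (2,1), whose candidates are 1 or 2. If (2,1) = 2: that forces (2,2) = 1, (3,1) = 9, after which (3,2) would have to be in {7} for the 16 across but in {5,6,8,9} for the 15 down — contradiction. So (2,1) = 1.
(2,2) = 3 − 1 = 2 completes the 3 across.
Nothing is forced directly, so branch on (3,1), whose candidates are 7 or 9. If (3,1) = 9: then (1,1) would have to be in {3,4,5,7,8,9} for the 12 across but in {6} for the 16 down — contradiction. So (3,1) = 7.
(1,1) = 16 − 8 = 8 completes the 16 down.
(1,2) = 12 − 8 = 4 completes the 12 across.
(3,2) = 16 − 7 = 9 completes the 16 across.

7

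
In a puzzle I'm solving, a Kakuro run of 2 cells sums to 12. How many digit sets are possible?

2 distinct digits from 1–9 sum between 3 and 17.
Enumerating: {3,9}, {4,8}, {5,7}.

3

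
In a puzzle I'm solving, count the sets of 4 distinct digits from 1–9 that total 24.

4 distinct digits from 1–9 sum between 10 and 30.

8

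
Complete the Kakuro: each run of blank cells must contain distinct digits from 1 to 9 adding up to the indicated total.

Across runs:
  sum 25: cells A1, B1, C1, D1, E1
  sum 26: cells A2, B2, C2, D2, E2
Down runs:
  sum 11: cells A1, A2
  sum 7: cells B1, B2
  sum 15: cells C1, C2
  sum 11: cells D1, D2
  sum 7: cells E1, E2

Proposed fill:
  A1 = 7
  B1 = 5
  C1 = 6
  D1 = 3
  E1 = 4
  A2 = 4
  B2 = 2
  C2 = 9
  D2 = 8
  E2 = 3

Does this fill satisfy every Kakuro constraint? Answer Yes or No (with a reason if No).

Yes

Across: 7+5+6+3+4=25; 4+2+9+8+3=26. Down: 7+4=11; 5+2=7; 6+9=15; 3+8=11; 4+3=7. No digit repeats within any run.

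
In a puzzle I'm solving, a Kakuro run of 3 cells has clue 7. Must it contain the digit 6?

No

The only way to make 7 from 3 distinct digits is {1,2,4}, which does not contain 6.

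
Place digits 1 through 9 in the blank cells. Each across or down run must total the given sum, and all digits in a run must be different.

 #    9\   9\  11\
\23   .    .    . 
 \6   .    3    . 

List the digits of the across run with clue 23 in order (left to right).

23 in 3 cells must be {6,8,9}; 6 in 3 cells must be {1,2,3}.
R1C2 = 9 − 3 = 6 completes the 9 down.
Given what's placed, R2C3 must be 2 to fit the 6 across and 11 down.
R1C1 = 8: the only remaining digit allowed by both the 23 across and the 9 down.
R1C3 = 23 − 14 = 9 completes the 23 across.
R2C1 = 6 − 5 = 1 completes the 6 across.

8 6 9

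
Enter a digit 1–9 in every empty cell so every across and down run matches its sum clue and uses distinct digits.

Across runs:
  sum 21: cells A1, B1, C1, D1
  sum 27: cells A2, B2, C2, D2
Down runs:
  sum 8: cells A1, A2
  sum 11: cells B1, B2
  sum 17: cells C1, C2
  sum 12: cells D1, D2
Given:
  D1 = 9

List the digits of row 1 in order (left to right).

17 in 2 cells must be {8,9}.
C1 = 8: the only remaining digit allowed by both the 21 across and the 17 down.
C2 = 17 − 8 = 9 completes the 17 down.
D2 = 12 − 9 = 3 completes the 12 down.
B1 = 3: the only remaining digit allowed by both the 21 across and the 11 down.
Given what's placed, A2 must be 7 to fit the 27 across and 8 down.
B2 = 27 − 19 = 8 completes the 27 across.
A1 = 21 − 20 = 1 completes the 21 across.

1, 3, 8, 9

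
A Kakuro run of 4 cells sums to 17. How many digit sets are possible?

9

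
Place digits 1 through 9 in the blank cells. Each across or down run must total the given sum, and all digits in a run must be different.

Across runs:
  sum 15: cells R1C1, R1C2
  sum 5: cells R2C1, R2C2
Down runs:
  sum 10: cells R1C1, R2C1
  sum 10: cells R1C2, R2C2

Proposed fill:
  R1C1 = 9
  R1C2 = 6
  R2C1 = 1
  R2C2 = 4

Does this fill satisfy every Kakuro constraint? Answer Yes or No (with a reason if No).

Across: 9+6=15; 1+4=5. Down: 9+1=10; 6+4=10. No digit repeats within any run.

Yes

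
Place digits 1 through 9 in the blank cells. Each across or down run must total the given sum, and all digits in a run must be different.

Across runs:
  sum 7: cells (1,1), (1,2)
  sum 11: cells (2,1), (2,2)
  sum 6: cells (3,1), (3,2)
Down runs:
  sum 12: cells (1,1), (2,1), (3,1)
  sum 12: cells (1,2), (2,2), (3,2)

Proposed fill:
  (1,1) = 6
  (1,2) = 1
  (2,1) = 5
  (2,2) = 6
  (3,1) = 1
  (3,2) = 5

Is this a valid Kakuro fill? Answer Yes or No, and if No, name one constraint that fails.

Yes

Across: 6+1=7; 5+6=11; 1+5=6. Down: 6+5+1=12; 1+6+5=12. No digit repeats within any run.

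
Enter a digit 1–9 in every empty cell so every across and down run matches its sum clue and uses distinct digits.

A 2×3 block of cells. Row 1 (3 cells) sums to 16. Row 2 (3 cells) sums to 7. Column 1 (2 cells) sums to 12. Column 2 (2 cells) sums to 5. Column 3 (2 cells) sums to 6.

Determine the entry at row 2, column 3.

1

7 in 3 cells must be {1,2,4}.
The 7 across and the 12 down share only 4, so (2,1) = 4.
(1,1) = 12 − 4 = 8 completes the 12 down.
Nothing is forced directly, so branch on (2,2), whose candidates are 1 or 2. If (2,2) = 1: then (1,2) would have to be in {1,2,3,5,6,7} for the 16 across but in {4} for the 5 down — contradiction. So (2,2) = 2.
(1,2) = 5 − 2 = 3 completes the 5 down.
(1,3) = 16 − 11 = 5 completes the 16 across.
(2,3) = 7 − 6 = 1 completes the 7 across.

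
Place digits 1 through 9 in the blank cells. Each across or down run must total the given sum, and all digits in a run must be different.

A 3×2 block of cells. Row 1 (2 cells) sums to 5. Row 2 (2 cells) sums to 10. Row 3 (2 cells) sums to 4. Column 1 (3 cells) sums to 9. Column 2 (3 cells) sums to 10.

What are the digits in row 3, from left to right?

3 1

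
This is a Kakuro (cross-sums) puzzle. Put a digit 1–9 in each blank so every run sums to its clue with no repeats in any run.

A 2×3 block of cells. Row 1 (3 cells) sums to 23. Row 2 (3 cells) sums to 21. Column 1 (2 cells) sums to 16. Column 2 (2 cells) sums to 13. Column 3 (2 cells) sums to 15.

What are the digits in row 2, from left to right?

23 in 3 cells must be {6,8,9}; 16 in 2 cells must be {7,9}.
The 23 across and the 16 down share only 9, so (1,1) = 9.
(2,1) = 16 − 9 = 7 completes the 16 down.
Nothing is forced directly, so branch on (1,2), whose candidates are 6 or 8. If (1,2) = 6: that forces (1,3) = 8, after which (2,2) would have to be in {5,6,8,9} for the 21 across but in {7} for the 13 down — contradiction. So (1,2) = 8.
(1,3) = 23 − 17 = 6 completes the 23 across.
(2,2) = 13 − 8 = 5 completes the 13 down.
(2,3) = 21 − 12 = 9 completes the 21 across.

7 5 9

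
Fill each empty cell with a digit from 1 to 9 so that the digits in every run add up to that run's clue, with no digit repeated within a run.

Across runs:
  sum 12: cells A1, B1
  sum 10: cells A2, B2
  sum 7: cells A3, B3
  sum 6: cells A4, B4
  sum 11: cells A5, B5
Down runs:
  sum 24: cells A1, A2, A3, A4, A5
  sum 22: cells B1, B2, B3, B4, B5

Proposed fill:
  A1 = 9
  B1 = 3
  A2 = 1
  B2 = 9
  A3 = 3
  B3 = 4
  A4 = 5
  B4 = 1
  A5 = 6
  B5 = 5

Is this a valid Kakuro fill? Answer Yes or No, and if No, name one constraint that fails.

Yes

Across: 9+3=12; 1+9=10; 3+4=7; 5+1=6; 6+5=11. Down: 9+1+3+5+6=24; 3+9+4+1+5=22. No digit repeats within any run.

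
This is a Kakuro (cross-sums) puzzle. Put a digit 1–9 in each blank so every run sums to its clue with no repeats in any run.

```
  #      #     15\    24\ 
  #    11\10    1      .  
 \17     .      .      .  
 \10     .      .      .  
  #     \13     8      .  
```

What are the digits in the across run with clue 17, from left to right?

6, 4, 7

R1C3 = 10 − 1 = 9 completes the 10 across.
R4C3 = 13 − 8 = 5 completes the 13 across.
Nothing is forced directly, so branch on R2C2, whose candidates are 2 or 4. If R2C2 = 2: that forces R3C2 = 4, after which R3C3 would have to be in {1,5} for the 10 across but in {2,3,4,6,7,8} for the 24 down — contradiction. So R2C2 = 4.
R3C2 = 15 − 13 = 2 completes the 15 down.
Nothing is forced directly, so branch on R3C3, whose candidates are 3 or 7. If R3C3 = 7: then R2C3 would have to be in {5,6,7,8} for the 17 across but in {3} for the 24 down — contradiction. So R3C3 = 3.
R2C3 = 24 − 17 = 7 completes the 24 down.
R3C1 = 10 − 5 = 5 completes the 10 across.
R2C1 = 17 − 11 = 6 completes the 17 across.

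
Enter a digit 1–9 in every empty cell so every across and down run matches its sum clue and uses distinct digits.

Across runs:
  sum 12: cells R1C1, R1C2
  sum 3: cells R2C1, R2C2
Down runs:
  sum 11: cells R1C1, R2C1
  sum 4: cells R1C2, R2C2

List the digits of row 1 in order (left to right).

3 in 2 cells must be {1,2}; 4 in 2 cells must be {1,3}.
The 12 across and the 4 down share only 3, so R1C2 = 3.
The 3 across and the 11 down share only 2, so R2C1 = 2.
R2C2 = 3 − 2 = 1 completes the 3 across.
R1C1 = 12 − 3 = 9 completes the 12 across.

9 3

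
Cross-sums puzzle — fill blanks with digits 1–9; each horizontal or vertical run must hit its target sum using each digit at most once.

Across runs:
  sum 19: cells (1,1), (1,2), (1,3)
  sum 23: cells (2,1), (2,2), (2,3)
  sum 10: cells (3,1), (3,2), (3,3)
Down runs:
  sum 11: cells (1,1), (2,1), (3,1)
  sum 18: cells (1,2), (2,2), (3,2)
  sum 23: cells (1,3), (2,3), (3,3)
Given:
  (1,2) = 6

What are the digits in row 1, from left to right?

23 in 3 cells must be {6,8,9}.
Intersecting the 10 across with the 23 down forces (3,3) = 6.
Given what's placed, (3,2) must be 3 to fit the 10 across and 18 down.
(2,2) = 18 − 9 = 9 completes the 18 down.
(2,3) = 8: the only remaining digit allowed by both the 23 across and the 23 down.
(3,1) = 10 − 9 = 1 completes the 10 across.
(1,3) = 23 − 14 = 9 completes the 23 down.
(2,1) = 23 − 17 = 6 completes the 23 across.
(1,1) = 19 − 15 = 4 completes the 19 across.

4 6 9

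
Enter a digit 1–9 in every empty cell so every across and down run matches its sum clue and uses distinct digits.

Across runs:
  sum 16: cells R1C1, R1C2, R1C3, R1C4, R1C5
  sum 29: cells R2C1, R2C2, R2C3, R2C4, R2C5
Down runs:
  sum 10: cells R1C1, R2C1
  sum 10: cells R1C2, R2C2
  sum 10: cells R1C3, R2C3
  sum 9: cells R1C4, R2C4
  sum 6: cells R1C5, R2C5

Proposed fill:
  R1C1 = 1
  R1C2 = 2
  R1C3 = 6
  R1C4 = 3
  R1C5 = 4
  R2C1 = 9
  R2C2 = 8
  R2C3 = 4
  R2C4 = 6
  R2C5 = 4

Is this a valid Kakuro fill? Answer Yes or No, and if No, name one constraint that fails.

No — the across run R2C1–R2C5 sums to 31, not 29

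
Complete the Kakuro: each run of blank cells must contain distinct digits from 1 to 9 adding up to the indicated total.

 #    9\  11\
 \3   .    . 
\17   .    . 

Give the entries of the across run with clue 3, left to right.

3 in 2 cells must be {1,2}; 17 in 2 cells must be {8,9}.
The 3 across and the 11 down share only 2, so R1C2 = 2.
The 17 across and the 9 down share only 8, so R2C1 = 8.
R2C2 = 17 − 8 = 9 completes the 17 across.
R1C1 = 3 − 2 = 1 completes the 3 across.

1, 2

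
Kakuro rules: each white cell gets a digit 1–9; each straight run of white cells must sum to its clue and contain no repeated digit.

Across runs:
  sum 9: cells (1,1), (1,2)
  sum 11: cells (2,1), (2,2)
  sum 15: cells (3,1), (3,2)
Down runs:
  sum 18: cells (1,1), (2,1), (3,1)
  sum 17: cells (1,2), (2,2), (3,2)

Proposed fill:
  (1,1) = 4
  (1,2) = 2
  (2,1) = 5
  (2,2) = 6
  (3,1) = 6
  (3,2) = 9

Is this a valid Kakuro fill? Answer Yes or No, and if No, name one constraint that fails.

No — the across run (1,1)–(1,2) sums to 6, not 9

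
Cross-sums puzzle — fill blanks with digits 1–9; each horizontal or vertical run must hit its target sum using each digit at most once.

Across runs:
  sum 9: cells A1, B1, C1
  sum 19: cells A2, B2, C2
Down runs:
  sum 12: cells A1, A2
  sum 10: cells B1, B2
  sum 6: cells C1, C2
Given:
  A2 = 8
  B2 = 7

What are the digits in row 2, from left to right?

8 7 4

A1 = 12 − 8 = 4 completes the 12 down.
B1 = 10 − 7 = 3 completes the 10 down.
C1 = 9 − 7 = 2 completes the 9 across.
C2 = 19 − 15 = 4 completes the 19 across.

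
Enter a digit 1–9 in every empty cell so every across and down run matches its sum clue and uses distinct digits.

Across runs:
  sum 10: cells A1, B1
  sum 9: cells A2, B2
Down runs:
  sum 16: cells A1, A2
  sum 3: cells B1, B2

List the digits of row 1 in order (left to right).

16 in 2 cells must be {7,9}; 3 in 2 cells must be {1,2}.
The 9 across and the 16 down share only 7, so A2 = 7.
B2 = 9 − 7 = 2 completes the 9 across.
A1 = 16 − 7 = 9 completes the 16 down.
B1 = 10 − 9 = 1 completes the 10 across.

9 1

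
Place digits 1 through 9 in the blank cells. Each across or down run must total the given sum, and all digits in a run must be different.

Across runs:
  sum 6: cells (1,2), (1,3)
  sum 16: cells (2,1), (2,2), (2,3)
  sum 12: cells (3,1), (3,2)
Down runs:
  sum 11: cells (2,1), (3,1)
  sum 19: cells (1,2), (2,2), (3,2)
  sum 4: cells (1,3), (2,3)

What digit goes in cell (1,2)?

4 in 2 cells must be {1,3}.
The 6 across and the 4 down share only 1, so (1,3) = 1.
(2,3) = 4 − 1 = 3 completes the 4 down.
(1,2) = 6 − 1 = 5 completes the 6 across.
(3,2) = 8: the only remaining digit allowed by both the 12 across and the 19 down.
(2,2) = 19 − 13 = 6 completes the 19 down.
(3,1) = 12 − 8 = 4 completes the 12 across.
(2,1) = 16 − 9 = 7 completes the 16 across.

5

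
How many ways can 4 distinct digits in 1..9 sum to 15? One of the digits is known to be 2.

4

4 distinct digits from 1–9 sum between 10 and 30.
Keeping only sets containing 2.
Enumerating: {1,2,3,9}, {1,2,4,8}, {1,2,5,7}, {2,3,4,6}.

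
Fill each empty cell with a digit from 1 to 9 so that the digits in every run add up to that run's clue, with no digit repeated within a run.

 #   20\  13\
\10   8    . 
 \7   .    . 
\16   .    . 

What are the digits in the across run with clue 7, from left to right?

3 4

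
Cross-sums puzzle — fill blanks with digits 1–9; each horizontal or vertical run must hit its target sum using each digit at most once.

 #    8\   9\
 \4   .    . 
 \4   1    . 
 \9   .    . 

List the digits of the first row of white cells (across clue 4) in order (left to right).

4 in 2 cells must be {1,3}.
R1C1 = 3: the only remaining digit allowed by both the 4 across and the 8 down.
R1C2 = 4 − 3 = 1 completes the 4 across.
R2C2 = 4 − 1 = 3 completes the 4 across.
R3C1 = 8 − 4 = 4 completes the 8 down.
R3C2 = 9 − 4 = 5 completes the 9 across.

3, 1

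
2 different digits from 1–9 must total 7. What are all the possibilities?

{1,6}; {2,5}; {3,4}

2 distinct digits from 1–9 sum between 3 and 17.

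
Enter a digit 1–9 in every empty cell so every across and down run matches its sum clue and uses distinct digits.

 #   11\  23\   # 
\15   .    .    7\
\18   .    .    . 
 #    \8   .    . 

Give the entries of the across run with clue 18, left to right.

4, 9, 5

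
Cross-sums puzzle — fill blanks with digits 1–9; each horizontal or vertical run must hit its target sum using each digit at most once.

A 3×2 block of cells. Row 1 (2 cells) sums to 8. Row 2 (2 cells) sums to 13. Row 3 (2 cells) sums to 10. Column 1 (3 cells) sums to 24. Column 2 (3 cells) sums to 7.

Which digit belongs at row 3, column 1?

8

24 in 3 cells must be {7,8,9}; 7 in 3 cells must be {1,2,4}.
The 8 across and the 24 down share only 7, so (1,1) = 7.
(1,2) = 8 − 7 = 1 completes the 8 across.
Given what's placed, (2,2) must be 4 to fit the 13 across and 7 down.
(3,2) = 7 − 5 = 2 completes the 7 down.
(2,1) = 13 − 4 = 9 completes the 13 across.
(3,1) = 10 − 2 = 8 completes the 10 across.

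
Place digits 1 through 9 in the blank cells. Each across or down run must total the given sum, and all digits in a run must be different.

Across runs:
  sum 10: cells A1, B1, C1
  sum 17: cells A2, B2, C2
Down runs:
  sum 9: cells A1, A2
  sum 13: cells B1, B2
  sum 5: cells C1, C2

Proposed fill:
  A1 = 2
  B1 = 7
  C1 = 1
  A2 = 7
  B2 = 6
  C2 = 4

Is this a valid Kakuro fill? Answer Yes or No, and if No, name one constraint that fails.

Yes

Across: 2+7+1=10; 7+6+4=17. Down: 2+7=9; 7+6=13; 1+4=5. No digit repeats within any run.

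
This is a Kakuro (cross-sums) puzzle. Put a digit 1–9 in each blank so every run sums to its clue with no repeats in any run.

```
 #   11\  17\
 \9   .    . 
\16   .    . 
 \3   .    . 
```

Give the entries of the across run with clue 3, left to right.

1 2

16 in 2 cells must be {7,9}; 3 in 2 cells must be {1,2}.
The 16 across and the 11 down share only 7, so R2C1 = 7.
R2C2 = 16 − 7 = 9 completes the 16 across.
Given what's placed, R3C1 must be 1 to fit the 3 across and 11 down.
R3C2 = 3 − 1 = 2 completes the 3 across.
R1C1 = 11 − 8 = 3 completes the 11 down.
R1C2 = 9 − 3 = 6 completes the 9 across.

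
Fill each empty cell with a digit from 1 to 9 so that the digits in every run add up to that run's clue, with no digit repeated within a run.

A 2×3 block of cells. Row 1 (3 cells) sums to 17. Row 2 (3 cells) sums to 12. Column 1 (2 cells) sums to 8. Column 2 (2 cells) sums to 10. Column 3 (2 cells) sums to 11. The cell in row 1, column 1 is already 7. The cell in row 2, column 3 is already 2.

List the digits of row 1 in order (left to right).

(1,3) = 11 − 2 = 9 completes the 11 down.
(2,1) = 8 − 7 = 1 completes the 8 down.
(2,2) = 12 − 3 = 9 completes the 12 across.
(1,2) = 17 − 16 = 1 completes the 17 across.

7 1 9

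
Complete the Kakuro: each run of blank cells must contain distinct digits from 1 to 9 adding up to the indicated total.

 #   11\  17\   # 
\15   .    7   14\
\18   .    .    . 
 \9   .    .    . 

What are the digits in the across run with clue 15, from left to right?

R1C1 = 15 − 7 = 8 completes the 15 across.
Nothing is forced directly, so branch on R2C1, whose candidates are 1 or 2. If R2C1 = 2: that forces R2C2 = 9, after which R2C3 would have to be in {7} for the 18 across but in {5,6,8,9} for the 14 down — contradiction. So R2C1 = 1.
R3C1 = 11 − 9 = 2 completes the 11 down.
R3C3 = 6: the only remaining digit allowed by both the 9 across and the 14 down.
R2C3 = 14 − 6 = 8 completes the 14 down.
R3C2 = 9 − 8 = 1 completes the 9 across.
R2C2 = 18 − 9 = 9 completes the 18 across.

8, 7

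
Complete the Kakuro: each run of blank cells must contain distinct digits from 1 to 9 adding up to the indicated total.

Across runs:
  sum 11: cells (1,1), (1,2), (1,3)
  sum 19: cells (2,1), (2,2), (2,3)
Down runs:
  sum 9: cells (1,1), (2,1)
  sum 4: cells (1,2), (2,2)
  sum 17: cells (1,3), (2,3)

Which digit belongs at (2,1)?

7

4 in 2 cells must be {1,3}; 17 in 2 cells must be {8,9}.
The 11 across and the 17 down share only 8, so (1,3) = 8.
The 19 across and the 4 down share only 3, so (2,2) = 3.
(2,3) = 17 − 8 = 9 completes the 17 down.
(1,2) = 4 − 3 = 1 completes the 4 down.
(2,1) = 19 − 12 = 7 completes the 19 across.
(1,1) = 11 − 9 = 2 completes the 11 across.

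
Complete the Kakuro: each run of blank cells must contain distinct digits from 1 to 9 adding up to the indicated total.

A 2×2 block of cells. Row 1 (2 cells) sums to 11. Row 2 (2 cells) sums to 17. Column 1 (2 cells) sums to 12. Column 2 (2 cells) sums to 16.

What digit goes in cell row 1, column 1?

17 in 2 cells must be {8,9}; 16 in 2 cells must be {7,9}.
The 17 across and the 16 down share only 9, so (2,2) = 9.
(1,2) = 16 − 9 = 7 completes the 16 down.
(2,1) = 17 − 9 = 8 completes the 17 across.
(1,1) = 11 − 7 = 4 completes the 11 across.

4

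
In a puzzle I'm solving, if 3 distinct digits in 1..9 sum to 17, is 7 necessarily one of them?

Counterexample: {2,6,9} sums to 17 without using 7.

No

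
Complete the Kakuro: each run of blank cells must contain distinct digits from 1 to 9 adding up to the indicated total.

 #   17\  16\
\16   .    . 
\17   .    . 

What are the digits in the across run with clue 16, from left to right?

16 in 2 cells must be {7,9}; 17 in 2 cells must be {8,9}.
The 16 across and the 17 down share only 9, so R1C1 = 9.
R1C2 = 16 − 9 = 7 completes the 16 across.
R2C1 = 17 − 9 = 8 completes the 17 down.
R2C2 = 17 − 8 = 9 completes the 17 across.

9 7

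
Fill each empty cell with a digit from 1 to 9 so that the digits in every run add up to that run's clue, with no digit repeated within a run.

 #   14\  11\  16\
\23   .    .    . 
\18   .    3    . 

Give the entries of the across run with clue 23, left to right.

23 in 3 cells must be {6,8,9}; 16 in 2 cells must be {7,9}.
R1C2 = 11 − 3 = 8 completes the 11 down.
Given what's placed, R1C3 must be 9 to fit the 23 across and 16 down.
R2C3 = 16 − 9 = 7 completes the 16 down.
R1C1 = 23 − 17 = 6 completes the 23 across.
R2C1 = 18 − 10 = 8 completes the 18 across.

6 8 9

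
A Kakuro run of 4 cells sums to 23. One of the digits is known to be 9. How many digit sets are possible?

6

4 distinct digits from 1–9 sum between 10 and 30.
Keeping only sets containing 9.
Enumerating: {1,5,8,9}, {1,6,7,9}, {2,4,8,9}, {2,5,7,9}, {3,4,7,9}, {3,5,6,9}.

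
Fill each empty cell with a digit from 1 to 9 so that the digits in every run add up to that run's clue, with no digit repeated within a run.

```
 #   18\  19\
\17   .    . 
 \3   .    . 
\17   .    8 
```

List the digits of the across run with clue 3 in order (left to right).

1 2

17 in 2 cells must be {8,9}; 3 in 2 cells must be {1,2}.
Given what's placed, R1C2 must be 9 to fit the 17 across and 19 down.
R2C2 = 19 − 17 = 2 completes the 19 down.
R3C1 = 17 − 8 = 9 completes the 17 across.
R1C1 = 17 − 9 = 8 completes the 17 across.
R2C1 = 3 − 2 = 1 completes the 3 across.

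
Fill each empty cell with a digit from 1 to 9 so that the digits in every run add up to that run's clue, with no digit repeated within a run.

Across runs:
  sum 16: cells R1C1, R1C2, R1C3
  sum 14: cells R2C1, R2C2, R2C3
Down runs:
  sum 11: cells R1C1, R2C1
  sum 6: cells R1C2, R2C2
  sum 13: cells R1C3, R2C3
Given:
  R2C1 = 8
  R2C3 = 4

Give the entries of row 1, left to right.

R1C1 = 11 − 8 = 3 completes the 11 down.
R1C3 = 13 − 4 = 9 completes the 13 down.
R2C2 = 14 − 12 = 2 completes the 14 across.
R1C2 = 16 − 12 = 4 completes the 16 across.

3, 4, 9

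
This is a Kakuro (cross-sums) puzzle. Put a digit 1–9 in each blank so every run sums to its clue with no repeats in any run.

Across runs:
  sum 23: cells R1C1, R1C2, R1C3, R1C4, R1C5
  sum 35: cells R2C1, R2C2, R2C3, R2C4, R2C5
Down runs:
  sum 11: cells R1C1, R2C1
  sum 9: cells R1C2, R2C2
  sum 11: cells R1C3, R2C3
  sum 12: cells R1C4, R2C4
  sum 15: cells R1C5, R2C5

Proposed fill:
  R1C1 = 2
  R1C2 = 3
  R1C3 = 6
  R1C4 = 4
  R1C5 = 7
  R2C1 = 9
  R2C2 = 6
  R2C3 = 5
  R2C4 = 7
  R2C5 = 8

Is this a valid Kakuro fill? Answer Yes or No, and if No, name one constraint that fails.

No — the down run R1C4–R2C4 sums to 11, not 12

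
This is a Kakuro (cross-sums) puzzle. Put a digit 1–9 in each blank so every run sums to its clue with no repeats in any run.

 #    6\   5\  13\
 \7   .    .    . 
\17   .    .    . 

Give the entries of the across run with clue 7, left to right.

1 2 4

7 in 3 cells must be {1,2,4}.
The 7 across and the 13 down share only 4, so R1C3 = 4.
R2C3 = 13 − 4 = 9 completes the 13 down.
Nothing is forced directly, so branch on R1C1, whose candidates are 1 or 2. If R1C1 = 2: that forces R1C2 = 1, after which R2C1 would have to be in {1,2,3,5,6,7} for the 17 across but in {4} for the 6 down — contradiction. So R1C1 = 1.
R1C2 = 7 − 5 = 2 completes the 7 across.
R2C1 = 6 − 1 = 5 completes the 6 down.
R2C2 = 17 − 14 = 3 completes the 17 across.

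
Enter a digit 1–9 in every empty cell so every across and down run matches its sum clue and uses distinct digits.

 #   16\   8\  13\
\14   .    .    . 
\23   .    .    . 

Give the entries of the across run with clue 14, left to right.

7, 2, 5

23 in 3 cells must be {6,8,9}; 16 in 2 cells must be {7,9}.
The 23 across and the 16 down share only 9, so R2C1 = 9.
Given what's placed, R2C2 must be 6 to fit the 23 across and 8 down.
R2C3 = 23 − 15 = 8 completes the 23 across.
R1C1 = 16 − 9 = 7 completes the 16 down.
R1C2 = 8 − 6 = 2 completes the 8 down.
R1C3 = 14 − 9 = 5 completes the 14 across.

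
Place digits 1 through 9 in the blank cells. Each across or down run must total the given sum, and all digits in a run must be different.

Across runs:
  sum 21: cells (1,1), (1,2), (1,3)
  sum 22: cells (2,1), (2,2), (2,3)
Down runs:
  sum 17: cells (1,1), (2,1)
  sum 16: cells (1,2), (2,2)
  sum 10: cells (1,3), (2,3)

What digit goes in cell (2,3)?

6

17 in 2 cells must be {8,9}; 16 in 2 cells must be {7,9}.
Nothing is forced directly, so branch on (1,1), whose candidates are 8 or 9. If (1,1) = 9: that forces (1,2) = 7, after which (1,3) would have to be in {5} for the 21 across but in {1,2,3,4,6,7,8,9} for the 10 down — contradiction. So (1,1) = 8.
(2,1) = 17 − 8 = 9 completes the 17 down.
Given what's placed, (2,2) must be 7 to fit the 22 across and 16 down.
(2,3) = 22 − 16 = 6 completes the 22 across.
(1,2) = 16 − 7 = 9 completes the 16 down.
(1,3) = 21 − 17 = 4 completes the 21 across.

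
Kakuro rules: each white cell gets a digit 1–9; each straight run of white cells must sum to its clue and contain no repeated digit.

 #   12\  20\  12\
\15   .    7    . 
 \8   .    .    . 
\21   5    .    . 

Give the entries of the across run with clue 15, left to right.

6 7 2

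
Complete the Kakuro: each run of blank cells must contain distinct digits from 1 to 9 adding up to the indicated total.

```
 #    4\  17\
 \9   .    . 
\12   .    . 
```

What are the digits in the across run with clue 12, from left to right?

4 in 2 cells must be {1,3}; 17 in 2 cells must be {8,9}.
The 9 across and the 17 down share only 8, so R1C2 = 8.
The 12 across and the 4 down share only 3, so R2C1 = 3.
R2C2 = 12 − 3 = 9 completes the 12 across.
R1C1 = 9 − 8 = 1 completes the 9 across.

3 9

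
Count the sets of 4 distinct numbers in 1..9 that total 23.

9

4 distinct digits from 1–9 sum between 10 and 30.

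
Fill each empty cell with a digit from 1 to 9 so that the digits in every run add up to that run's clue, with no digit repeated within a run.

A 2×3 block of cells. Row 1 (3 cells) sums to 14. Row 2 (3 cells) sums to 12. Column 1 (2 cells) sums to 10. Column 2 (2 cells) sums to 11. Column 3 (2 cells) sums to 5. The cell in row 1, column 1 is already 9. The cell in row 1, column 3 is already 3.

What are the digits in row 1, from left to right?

(1,2) = 14 − 12 = 2 completes the 14 across.
(2,1) = 10 − 9 = 1 completes the 10 down.
(2,2) = 11 − 2 = 9 completes the 11 down.
(2,3) = 12 − 10 = 2 completes the 12 across.

9, 2, 3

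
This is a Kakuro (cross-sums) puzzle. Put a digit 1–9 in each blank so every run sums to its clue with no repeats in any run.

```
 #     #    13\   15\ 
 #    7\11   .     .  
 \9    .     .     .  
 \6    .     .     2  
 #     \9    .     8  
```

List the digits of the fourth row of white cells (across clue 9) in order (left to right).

6 in 3 cells must be {1,2,3}.
Given what's placed, R1C3 must be 4 to fit the 11 across and 15 down.
R2C3 = 15 − 14 = 1 completes the 15 down.
R4C2 = 9 − 8 = 1 completes the 9 across.

1 8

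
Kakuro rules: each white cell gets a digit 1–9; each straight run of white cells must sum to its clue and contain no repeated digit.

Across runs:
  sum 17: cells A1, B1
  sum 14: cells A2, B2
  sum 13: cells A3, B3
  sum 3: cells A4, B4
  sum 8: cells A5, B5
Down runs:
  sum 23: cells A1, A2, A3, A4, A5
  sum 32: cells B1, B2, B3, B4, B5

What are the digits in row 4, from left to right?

17 in 2 cells must be {8,9}; 3 in 2 cells must be {1,2}.
Only 2 fits B4 under both its across sum 3 and down sum 32.
A4 = 3 − 2 = 1 completes the 3 across.

1, 2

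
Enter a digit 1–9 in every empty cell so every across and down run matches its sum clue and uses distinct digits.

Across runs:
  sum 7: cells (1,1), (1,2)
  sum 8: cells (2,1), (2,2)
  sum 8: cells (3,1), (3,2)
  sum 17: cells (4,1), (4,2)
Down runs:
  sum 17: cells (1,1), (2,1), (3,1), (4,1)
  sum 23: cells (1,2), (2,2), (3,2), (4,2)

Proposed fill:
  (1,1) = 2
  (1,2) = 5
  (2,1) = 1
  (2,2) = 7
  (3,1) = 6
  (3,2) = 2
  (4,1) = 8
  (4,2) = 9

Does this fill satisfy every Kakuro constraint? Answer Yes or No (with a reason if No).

Across: 2+5=7; 1+7=8; 6+2=8; 8+9=17. Down: 2+1+6+8=17; 5+7+2+9=23. No digit repeats within any run.

Yes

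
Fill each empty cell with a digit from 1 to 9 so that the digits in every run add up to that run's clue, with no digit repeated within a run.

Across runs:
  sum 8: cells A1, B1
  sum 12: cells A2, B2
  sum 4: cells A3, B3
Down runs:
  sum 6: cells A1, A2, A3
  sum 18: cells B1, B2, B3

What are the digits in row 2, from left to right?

4 in 2 cells must be {1,3}; 6 in 3 cells must be {1,2,3}.
The 12 across and the 6 down share only 3, so A2 = 3.
B2 = 12 − 3 = 9 completes the 12 across.
Given what's placed, A3 must be 1 to fit the 4 across and 6 down.
B3 = 4 − 1 = 3 completes the 4 across.
A1 = 6 − 4 = 2 completes the 6 down.
B1 = 8 − 2 = 6 completes the 8 across.

3 9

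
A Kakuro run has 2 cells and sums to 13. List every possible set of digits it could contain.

2 distinct digits from 1–9 sum between 3 and 17.

{4,9}; {5,8}; {6,7}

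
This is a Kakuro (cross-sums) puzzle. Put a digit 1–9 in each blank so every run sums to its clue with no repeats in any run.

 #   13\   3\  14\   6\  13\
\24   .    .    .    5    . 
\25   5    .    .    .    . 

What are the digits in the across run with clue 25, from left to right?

3 in 2 cells must be {1,2}.
R1C1 = 13 − 5 = 8 completes the 13 down.
Given what's placed, R1C3 must be 6 to fit the 24 across and 14 down.
R1C5 = 4: the only remaining digit allowed by both the 24 across and the 13 down.
R2C3 = 14 − 6 = 8 completes the 14 down.
R2C4 = 6 − 5 = 1 completes the 6 down.
R2C5 = 13 − 4 = 9 completes the 13 down.
R1C2 = 24 − 23 = 1 completes the 24 across.
R2C2 = 25 − 23 = 2 completes the 25 across.

5 2 8 1 9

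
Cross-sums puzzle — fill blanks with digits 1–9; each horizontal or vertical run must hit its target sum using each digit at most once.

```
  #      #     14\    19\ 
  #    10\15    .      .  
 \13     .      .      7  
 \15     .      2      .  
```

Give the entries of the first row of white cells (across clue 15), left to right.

7 8

No cell is forced outright now. R1C3 can only be 8 or 9 (the digits allowed by both its 15 across and its 19 down). If R1C3 = 9: then R1C2 would have to be in {6} for the 15 across but in {3,4,5,7,8,9} for the 14 down — contradiction. So R1C3 = 8.
R1C2 = 15 − 8 = 7 completes the 15 across.
R2C2 = 14 − 9 = 5 completes the 14 down.
R3C3 = 19 − 15 = 4 completes the 19 down.
R2C1 = 13 − 12 = 1 completes the 13 across.
R3C1 = 15 − 6 = 9 completes the 15 across.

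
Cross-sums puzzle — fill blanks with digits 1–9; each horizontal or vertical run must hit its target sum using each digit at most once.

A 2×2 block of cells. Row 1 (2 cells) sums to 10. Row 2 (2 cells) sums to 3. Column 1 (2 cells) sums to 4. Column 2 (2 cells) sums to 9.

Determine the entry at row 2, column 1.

3 in 2 cells must be {1,2}; 4 in 2 cells must be {1,3}.
The 3 across and the 4 down share only 1, so (2,1) = 1.
(2,2) = 3 − 1 = 2 completes the 3 across.
(1,1) = 4 − 1 = 3 completes the 4 down.
(1,2) = 10 − 3 = 7 completes the 10 across.

1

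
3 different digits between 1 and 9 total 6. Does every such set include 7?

The only way to make 6 from 3 distinct digits is {1,2,3}, which does not contain 7.

No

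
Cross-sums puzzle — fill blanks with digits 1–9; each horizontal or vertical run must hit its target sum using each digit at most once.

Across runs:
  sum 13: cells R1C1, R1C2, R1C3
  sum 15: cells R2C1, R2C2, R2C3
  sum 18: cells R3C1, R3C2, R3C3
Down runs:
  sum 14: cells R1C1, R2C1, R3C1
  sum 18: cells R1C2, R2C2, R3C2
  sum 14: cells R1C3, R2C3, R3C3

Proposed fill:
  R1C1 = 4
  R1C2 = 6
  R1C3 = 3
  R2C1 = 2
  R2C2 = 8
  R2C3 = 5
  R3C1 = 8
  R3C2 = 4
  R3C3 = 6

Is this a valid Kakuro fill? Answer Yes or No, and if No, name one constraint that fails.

Across: 4+6+3=13; 2+8+5=15; 8+4+6=18. Down: 4+2+8=14; 6+8+4=18; 3+5+6=14. No digit repeats within any run.

Yes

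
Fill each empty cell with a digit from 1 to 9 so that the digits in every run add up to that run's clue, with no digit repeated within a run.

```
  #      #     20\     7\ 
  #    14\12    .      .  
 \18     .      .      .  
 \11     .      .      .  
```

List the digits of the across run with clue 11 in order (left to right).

6 3 2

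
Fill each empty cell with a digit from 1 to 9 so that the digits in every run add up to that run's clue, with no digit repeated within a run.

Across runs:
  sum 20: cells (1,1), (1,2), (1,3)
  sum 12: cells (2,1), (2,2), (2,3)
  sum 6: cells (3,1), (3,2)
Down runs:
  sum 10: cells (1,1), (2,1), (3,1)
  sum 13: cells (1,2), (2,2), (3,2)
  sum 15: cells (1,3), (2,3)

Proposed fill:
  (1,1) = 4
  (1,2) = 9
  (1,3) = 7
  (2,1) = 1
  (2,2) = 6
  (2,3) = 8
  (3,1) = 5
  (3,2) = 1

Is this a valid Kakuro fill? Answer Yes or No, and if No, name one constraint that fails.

No — the across run (2,1)–(2,3) sums to 15, not 12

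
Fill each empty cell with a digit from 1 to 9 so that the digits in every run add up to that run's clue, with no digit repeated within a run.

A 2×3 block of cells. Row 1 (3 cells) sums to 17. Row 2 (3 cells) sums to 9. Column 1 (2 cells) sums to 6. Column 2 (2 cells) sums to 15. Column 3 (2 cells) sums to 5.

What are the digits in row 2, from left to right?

The 9 across and the 15 down share only 6, so (2,2) = 6.
(1,2) = 15 − 6 = 9 completes the 15 down.
Nothing is forced directly, so branch on (2,1), whose candidates are 1 or 2. If (2,1) = 2: then (1,1) would have to be in {1,2,3,5,6,7} for the 17 across but in {4} for the 6 down — contradiction. So (2,1) = 1.
(1,1) = 6 − 1 = 5 completes the 6 down.
(1,3) = 17 − 14 = 3 completes the 17 across.
(2,3) = 9 − 7 = 2 completes the 9 across.

1, 6, 2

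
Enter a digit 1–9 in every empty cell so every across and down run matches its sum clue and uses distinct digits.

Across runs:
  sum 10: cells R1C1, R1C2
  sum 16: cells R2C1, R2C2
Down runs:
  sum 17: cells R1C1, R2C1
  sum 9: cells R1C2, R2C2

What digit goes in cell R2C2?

7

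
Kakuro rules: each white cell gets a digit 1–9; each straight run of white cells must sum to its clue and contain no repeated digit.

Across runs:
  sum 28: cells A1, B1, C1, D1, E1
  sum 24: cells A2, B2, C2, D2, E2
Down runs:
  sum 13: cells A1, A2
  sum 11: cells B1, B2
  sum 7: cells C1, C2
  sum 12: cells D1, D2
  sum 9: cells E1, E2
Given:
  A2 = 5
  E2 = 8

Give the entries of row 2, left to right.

A1 = 13 − 5 = 8 completes the 13 down.
E1 = 9 − 8 = 1 completes the 9 down.
Nothing is forced directly, so branch on D2, whose candidates are 3 or 4 or 7. If D2 = 4: then D1 would have to be in {3,4,6,7,9} for the 28 across but in {8} for the 12 down — contradiction. If D2 = 7: then D1 would have to be in {3,4,6,7,9} for the 28 across but in {5} for the 12 down — contradiction. So D2 = 3.
D1 = 12 − 3 = 9 completes the 12 down.
No cell is forced outright now. B2 can only be 2 or 6 or 7 (the digits allowed by both its 24 across and its 11 down). If B2 = 2: then B1 would have to be in {3,4,6,7} for the 28 across but in {9} for the 11 down — contradiction. If B2 = 6: then B1 would have to be in {3,4,6,7} for the 28 across but in {5} for the 11 down — contradiction. So B2 = 7.
B1 = 11 − 7 = 4 completes the 11 down.
C1 = 28 − 22 = 6 completes the 28 across.
C2 = 24 − 23 = 1 completes the 24 across.

5 7 1 3 8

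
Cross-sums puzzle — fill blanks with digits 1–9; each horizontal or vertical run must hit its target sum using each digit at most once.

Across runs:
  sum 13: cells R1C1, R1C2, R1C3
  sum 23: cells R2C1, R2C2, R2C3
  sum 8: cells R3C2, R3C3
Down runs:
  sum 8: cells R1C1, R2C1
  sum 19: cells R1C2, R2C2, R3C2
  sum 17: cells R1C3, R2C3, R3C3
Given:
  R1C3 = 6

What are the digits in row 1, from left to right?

23 in 3 cells must be {6,8,9}.
Intersecting the 23 across with the 8 down forces R2C1 = 6.
R1C1 = 8 − 6 = 2 completes the 8 down.
R1C2 = 13 − 8 = 5 completes the 13 across.
Given what's placed, R2C2 must be 8 to fit the 23 across and 19 down.
R2C3 = 23 − 14 = 9 completes the 23 across.
R3C2 = 19 − 13 = 6 completes the 19 down.
R3C3 = 8 − 6 = 2 completes the 8 across.

2 5 6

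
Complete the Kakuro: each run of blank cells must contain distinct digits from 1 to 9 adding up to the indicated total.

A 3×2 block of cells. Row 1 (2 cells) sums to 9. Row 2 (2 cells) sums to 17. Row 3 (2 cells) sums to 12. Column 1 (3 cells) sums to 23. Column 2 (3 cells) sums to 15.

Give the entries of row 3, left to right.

8 4

17 in 2 cells must be {8,9}; 23 in 3 cells must be {6,8,9}.
Nothing is forced directly, so branch on (2,1), whose candidates are 8 or 9. If (2,1) = 8: that forces (1,1) = 6, (1,2) = 3, after which (2,2) would have to be in {9} for the 17 across but in {4,5,7,8} for the 15 down — contradiction. So (2,1) = 9.
(2,2) = 17 − 9 = 8 completes the 17 across.
Given what's placed, (3,1) must be 8 to fit the 12 across and 23 down.
(3,2) = 12 − 8 = 4 completes the 12 across.
(1,1) = 23 − 17 = 6 completes the 23 down.
(1,2) = 9 − 6 = 3 completes the 9 across.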